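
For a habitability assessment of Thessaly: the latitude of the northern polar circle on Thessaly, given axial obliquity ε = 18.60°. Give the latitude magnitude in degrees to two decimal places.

71.40°

The polar circle is the lowest latitude that experiences at least one full rotation of continuous daylight at the northern-summer solstice; it lies at |ϕ| = 90° − ε = 90° − 18.60° = 71.40°.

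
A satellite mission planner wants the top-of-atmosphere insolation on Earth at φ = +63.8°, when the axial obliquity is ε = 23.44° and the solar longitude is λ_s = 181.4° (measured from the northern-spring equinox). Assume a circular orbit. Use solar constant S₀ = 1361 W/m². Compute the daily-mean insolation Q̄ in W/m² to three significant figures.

Solar declination: sin δ = sin ε · sin λ_s = sin 23.44° × sin 181.4° = -0.00972, so δ = -0.557°.
cos H₀ = −tan(+63.8°) tan(-0.557°) = 0.0198, H₀ = 1.5510 rad.
Bracket: H₀ sin φ sin δ + cos φ cos δ sin H₀ = 1.5510×0.89726×-0.00972 + 0.44151×0.99995×0.99980 = -0.013527 + 0.441400 = 0.427873.
Q̄ = (S₀/π) × [bracket] = (1361/π) × 0.427873 = 185.4 W/m².

Q̄ ≈ 185 W/m²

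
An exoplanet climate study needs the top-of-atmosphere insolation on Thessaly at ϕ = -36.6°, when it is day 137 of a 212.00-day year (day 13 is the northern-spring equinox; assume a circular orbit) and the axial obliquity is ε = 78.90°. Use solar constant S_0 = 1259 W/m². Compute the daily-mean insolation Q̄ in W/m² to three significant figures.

Solar longitude: L_s = 360° × (137 − 13)/212.00 = 210.566°.
sin δ = sin 78.90° × sin 210.566° = -0.49902, so δ = -29.935°.
cos h₀ = −tan(-36.6°) tan(-29.935°) = -0.4277, h₀ = 2.0127 rad.
Bracket: h₀ sin ϕ sin δ + cos ϕ cos δ sin h₀ = 2.0127×-0.59622×-0.49902 + 0.80282×0.86659×0.90394 = 0.598830 + 0.628885 = 1.227715.
Q̄ = (S_0/π) × [bracket] = (1259/π) × 1.227715 = 492.0 W/m².

Q̄ ≈ 492 W/m²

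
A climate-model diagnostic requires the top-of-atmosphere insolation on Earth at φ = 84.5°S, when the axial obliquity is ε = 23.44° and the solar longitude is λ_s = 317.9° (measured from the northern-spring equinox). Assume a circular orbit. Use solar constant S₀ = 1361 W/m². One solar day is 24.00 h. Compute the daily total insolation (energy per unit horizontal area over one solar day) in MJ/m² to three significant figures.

31.2 MJ/m²

Solar declination: sin δ = sin ε · sin λ_s = sin 23.44° × sin 317.9° = -0.26669, so δ = -15.467°.
cos H₀ = −tan(-84.5°) tan(-15.467°) = -2.8737 ≤ −1 ⇒ polar day, H₀ = π.
Bracket: H₀ sin φ sin δ + cos φ cos δ sin H₀ = 3.1416×-0.99540×-0.26669 + 0.09585×0.96378×0.00000 = 0.833979 + 0.000000 = 0.833979.
Q̄ = (S₀/π) × [bracket] = (1361/π) × 0.833979 = 361.30 W/m².
Daily total = Q̄ × 24.00 h × 3600 s/h = 361.30 × 24.00 × 3600 / 10⁶ = 31.22 MJ/m².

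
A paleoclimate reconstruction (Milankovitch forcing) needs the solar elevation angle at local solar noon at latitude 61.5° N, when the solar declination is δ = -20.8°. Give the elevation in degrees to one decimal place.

At local noon the hour angle is zero, so the zenith angle equals |φ − δ| = |+61.5° − (-20.800°)| = 82.300°.
Elevation = 90° − 82.300° = 7.7°.

7.7°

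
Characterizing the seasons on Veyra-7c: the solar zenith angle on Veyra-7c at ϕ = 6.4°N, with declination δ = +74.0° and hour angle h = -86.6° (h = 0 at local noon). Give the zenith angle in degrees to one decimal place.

θ_z = 82.9°

cos θ_z = sin ϕ sin δ + cos ϕ cos δ cos h = 0.107151 + 0.016245 = 0.123396.
θ_z = arccos(0.123396) = 82.9°.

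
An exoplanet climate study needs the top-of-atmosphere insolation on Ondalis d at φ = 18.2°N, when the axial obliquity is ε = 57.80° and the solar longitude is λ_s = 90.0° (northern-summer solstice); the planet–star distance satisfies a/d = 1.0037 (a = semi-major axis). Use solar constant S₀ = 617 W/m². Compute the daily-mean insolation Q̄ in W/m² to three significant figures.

Solar declination: sin δ = sin ε · sin λ_s = sin 57.80° × sin 90.0° = 0.84619, so δ = +57.800°.
cos H₀ = −tan(+18.2°) tan(+57.800°) = -0.5221, H₀ = 2.1201 rad.
Bracket: H₀ sin φ sin δ + cos φ cos δ sin H₀ = 2.1201×0.31233×0.84619 + 0.94997×0.53288×0.85288 = 0.560322 + 0.431745 = 0.992067.
Inverse-square distance factor (a/d)² = 1.0037² = 1.007414.
Q̄ = (S₀/π) × 1.007414 × [bracket] = (617/π) × 1.007414 × 0.992067 = 196.3 W/m².

Q̄ ≈ 196 W/m²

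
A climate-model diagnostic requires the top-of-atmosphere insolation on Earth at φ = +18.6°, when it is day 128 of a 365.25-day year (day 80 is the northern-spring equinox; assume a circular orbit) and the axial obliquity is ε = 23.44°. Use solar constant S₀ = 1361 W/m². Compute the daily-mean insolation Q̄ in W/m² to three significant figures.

Q̄ ≈ 458 W/m²

Solar longitude: λ_s = 360° × (128 − 80)/365.25 = 47.310°.
sin δ = sin 23.44° × sin 47.310° = 0.29239, so δ = +17.001°.
cos H₀ = −tan(+18.6°) tan(+17.001°) = -0.1029, H₀ = 1.6739 rad.
Bracket: H₀ sin φ sin δ + cos φ cos δ sin H₀ = 1.6739×0.31896×0.29239 + 0.94777×0.95630×0.99469 = 0.156109 + 0.901540 = 1.057649.
Q̄ = (S₀/π) × [bracket] = (1361/π) × 1.057649 = 458.2 W/m².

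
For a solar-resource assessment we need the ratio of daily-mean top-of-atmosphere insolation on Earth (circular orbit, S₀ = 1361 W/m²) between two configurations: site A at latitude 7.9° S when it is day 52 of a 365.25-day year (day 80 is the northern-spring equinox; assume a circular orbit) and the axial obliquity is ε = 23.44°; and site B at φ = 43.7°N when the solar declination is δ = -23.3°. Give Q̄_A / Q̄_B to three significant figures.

Q̄_A / Q̄_B ≈ 3.47

— Configuration A (φ=-7.9°):
Solar longitude: λ_s = 360° × (52 − 80)/365.25 = -27.598°, i.e. -27.598° + 360° = 332.402°.
sin δ = sin 23.44° × sin 332.402° = -0.18428, so δ = -10.619°.
cos H₀ = −tan(-7.9°) tan(-10.619°) = -0.0260, H₀ = 1.5968 rad.
Bracket: H₀ sin φ sin δ + cos φ cos δ sin H₀ = 1.5968×-0.13744×-0.18428 + 0.99051×0.98287×0.99966 = 0.040443 + 0.973212 = 1.013655.
Q̄ = (S₀/π) × [bracket] = (1361/π) × 1.013655 = 439.14 W/m².
— Configuration B (φ=+43.7°):
cos H₀ = −tan(+43.7°) tan(-23.300°) = 0.4116, H₀ = 1.1466 rad.
Bracket: H₀ sin φ sin δ + cos φ cos δ sin H₀ = 1.1466×0.69088×-0.39555 + 0.72297×0.91845×0.91138 = -0.313340 + 0.605167 = 0.291827.
Q̄ = (S₀/π) × [bracket] = (1361/π) × 0.291827 = 126.43 W/m².
Ratio Q̄_A / Q̄_B = 439.14 / 126.43 = 3.473.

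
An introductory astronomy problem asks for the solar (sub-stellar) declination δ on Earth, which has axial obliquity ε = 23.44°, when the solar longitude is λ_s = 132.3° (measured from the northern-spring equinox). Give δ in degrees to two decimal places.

sin δ = sin ε · sin λ_s = sin 23.44° × sin 132.3° = 0.294217.
δ = arcsin(0.294217) = +17.11°.

δ = +17.11°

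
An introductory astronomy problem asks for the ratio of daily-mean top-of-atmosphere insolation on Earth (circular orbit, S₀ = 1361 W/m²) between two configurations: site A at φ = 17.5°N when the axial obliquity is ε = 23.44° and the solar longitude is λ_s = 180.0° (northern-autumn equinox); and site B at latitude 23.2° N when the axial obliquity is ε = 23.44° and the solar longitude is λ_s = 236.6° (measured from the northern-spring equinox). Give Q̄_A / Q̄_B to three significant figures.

Q̄_A / Q̄_B ≈ 1.42

— Configuration A (φ=+17.5°):
Solar declination: sin δ = sin ε · sin λ_s = sin 23.44° × sin 180.0° = 0.00000, so δ = +0.000°.
cos H₀ = −tan(+17.5°) tan(+0.000°) = -0.0000, H₀ = 1.5708 rad.
Bracket: H₀ sin φ sin δ + cos φ cos δ sin H₀ = 1.5708×0.30071×0.00000 + 0.95372×1.00000×1.00000 = 0.000000 + 0.953720 = 0.953720.
Q̄ = (S₀/π) × [bracket] = (1361/π) × 0.953720 = 413.17 W/m².
— Configuration B (φ=+23.2°):
Solar declination: sin δ = sin ε · sin λ_s = sin 23.44° × sin 236.6° = -0.33209, so δ = -19.396°.
cos H₀ = −tan(+23.2°) tan(-19.396°) = 0.1509, H₀ = 1.4193 rad.
Bracket: H₀ sin φ sin δ + cos φ cos δ sin H₀ = 1.4193×0.39394×-0.33209 + 0.91914×0.94325×0.98855 = -0.185678 + 0.857052 = 0.671374.
Q̄ = (S₀/π) × [bracket] = (1361/π) × 0.671374 = 290.85 W/m².
Ratio Q̄_A / Q̄_B = 413.17 / 290.85 = 1.421.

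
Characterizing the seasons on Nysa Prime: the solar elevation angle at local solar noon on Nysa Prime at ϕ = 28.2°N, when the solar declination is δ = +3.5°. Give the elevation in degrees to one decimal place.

At local noon the hour angle is zero, so the zenith angle equals |ϕ − δ| = |+28.2° − (+3.500°)| = 24.700°.
Elevation = 90° − 24.700° = 65.3°.

65.3°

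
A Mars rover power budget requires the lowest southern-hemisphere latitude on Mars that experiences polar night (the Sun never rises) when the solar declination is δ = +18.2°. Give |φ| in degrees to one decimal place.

|φ| = 71.8°

Polar night requires cos H₀ = −tan φ tan δ ≥ 1, i.e. tan φ tan δ ≤ −1.
The boundary is |tan φ| · |tan δ| = 1, so |φ| = 90° − |δ| = 90° − 18.2° = 71.8° in the southern hemisphere.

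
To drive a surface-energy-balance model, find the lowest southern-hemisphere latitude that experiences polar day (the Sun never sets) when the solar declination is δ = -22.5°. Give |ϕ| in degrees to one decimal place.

|ϕ| = 67.5°

Polar day requires cos h₀ = −tan ϕ tan δ ≤ −1, i.e. tan ϕ tan δ ≥ 1.
The boundary is |tan ϕ| · |tan δ| = 1, so |ϕ| = 90° − |δ| = 90° − 22.5° = 67.5° in the southern hemisphere.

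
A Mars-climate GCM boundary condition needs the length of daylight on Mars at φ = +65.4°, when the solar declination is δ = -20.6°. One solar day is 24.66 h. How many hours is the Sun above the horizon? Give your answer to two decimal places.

cos H₀ = −tan φ · tan δ = −tan(+65.4°) × tan(-20.600°) = 0.8210, so H₀ = 0.6077 rad = 34.82°.
Daylight = 2H₀/(2π) × 24.66 h = (0.6077/π) × 24.66 = 4.77 h.

4.77 h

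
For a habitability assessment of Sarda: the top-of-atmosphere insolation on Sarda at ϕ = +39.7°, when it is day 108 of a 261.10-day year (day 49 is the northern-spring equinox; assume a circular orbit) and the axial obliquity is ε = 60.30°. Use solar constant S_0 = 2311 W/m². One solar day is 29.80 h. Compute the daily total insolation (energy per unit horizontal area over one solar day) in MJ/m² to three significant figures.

Solar longitude: L_s = 360° × (108 − 49)/261.10 = 81.348°.
sin δ = sin 60.30° × sin 81.348° = 0.85875, so δ = +59.176°.
cos h₀ = −tan(+39.7°) tan(+59.176°) = -1.3914 ≤ −1 ⇒ polar day, h₀ = π.
Bracket: h₀ sin ϕ sin δ + cos ϕ cos δ sin h₀ = 3.1416×0.63877×0.85875 + 0.76940×0.51240×0.00000 = 1.723305 + 0.000000 = 1.723305.
Q̄ = (S_0/π) × [bracket] = (2311/π) × 1.723305 = 1267.7 W/m².
Daily total = Q̄ × 29.80 h × 3600 s/h = 1267.7 × 29.80 × 3600 / 10⁶ = 136.0 MJ/m².

136 MJ/m²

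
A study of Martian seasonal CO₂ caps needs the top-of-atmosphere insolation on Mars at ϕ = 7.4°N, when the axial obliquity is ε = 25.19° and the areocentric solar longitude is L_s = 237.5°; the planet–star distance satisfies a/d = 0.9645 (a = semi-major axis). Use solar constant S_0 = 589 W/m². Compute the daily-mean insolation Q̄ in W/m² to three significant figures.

Q̄ ≈ 149 W/m²

sin δ = sin 25.19° × sin 237.5° = -0.35897, so δ = -21.037°.
cos h₀ = −tan(+7.4°) tan(-21.037°) = 0.0500, h₀ = 1.5208 rad.
Bracket: h₀ sin ϕ sin δ + cos ϕ cos δ sin h₀ = 1.5208×0.12880×-0.35897 + 0.99167×0.93335×0.99875 = -0.070315 + 0.924418 = 0.854103.
Inverse-square distance factor (a/d)² = 0.9645² = 0.930260.
Q̄ = (S_0/π) × 0.930260 × [bracket] = (589/π) × 0.930260 × 0.854103 = 149.0 W/m².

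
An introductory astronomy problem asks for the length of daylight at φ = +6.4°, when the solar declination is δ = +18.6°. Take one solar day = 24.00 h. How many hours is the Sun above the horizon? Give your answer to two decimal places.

12.29 h

cos H₀ = −tan φ · tan δ = −tan(+6.4°) × tan(+18.600°) = -0.0377, so H₀ = 1.6086 rad = 92.16°.
Daylight = 2H₀/(2π) × 24.00 h = (1.6086/π) × 24.00 = 12.29 h.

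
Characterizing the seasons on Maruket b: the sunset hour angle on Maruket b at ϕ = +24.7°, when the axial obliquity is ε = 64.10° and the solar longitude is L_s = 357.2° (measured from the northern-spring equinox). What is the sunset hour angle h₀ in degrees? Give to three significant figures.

Solar declination: sin δ = sin ε · sin L_s = sin 64.10° × sin 357.2° = -0.04394, so δ = -2.519°.
cos h₀ = −tan ϕ · tan δ = −tan(+24.7°) × tan(-2.519°) = 0.0202, so h₀ = 1.5506 rad = 88.84°.

h₀ = 88.8°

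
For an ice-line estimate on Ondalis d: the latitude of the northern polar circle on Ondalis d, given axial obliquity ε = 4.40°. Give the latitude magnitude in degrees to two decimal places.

85.60°

The polar circle is the lowest latitude that experiences at least one full rotation of continuous daylight at the northern-summer solstice; it lies at |φ| = 90° − ε = 90° − 4.40° = 85.60°.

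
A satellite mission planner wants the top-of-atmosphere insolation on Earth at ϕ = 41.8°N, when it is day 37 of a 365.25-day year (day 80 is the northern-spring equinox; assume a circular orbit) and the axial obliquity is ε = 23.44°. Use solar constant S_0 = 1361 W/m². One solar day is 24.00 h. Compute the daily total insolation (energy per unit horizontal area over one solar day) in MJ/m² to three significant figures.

Solar longitude: L_s = 360° × (37 − 80)/365.25 = -42.382°, i.e. -42.382° + 360° = 317.618°.
sin δ = sin 23.44° × sin 317.618° = -0.26814, so δ = -15.553°.
cos h₀ = −tan(+41.8°) tan(-15.553°) = 0.2489, h₀ = 1.3193 rad.
Bracket: h₀ sin ϕ sin δ + cos ϕ cos δ sin h₀ = 1.3193×0.66653×-0.26814 + 0.74548×0.96338×0.96854 = -0.235790 + 0.695587 = 0.459797.
Q̄ = (S_0/π) × [bracket] = (1361/π) × 0.459797 = 199.19 W/m².
Daily total = Q̄ × 24.00 h × 3600 s/h = 199.19 × 24.00 × 3600 / 10⁶ = 17.21 MJ/m².

17.2 MJ/m²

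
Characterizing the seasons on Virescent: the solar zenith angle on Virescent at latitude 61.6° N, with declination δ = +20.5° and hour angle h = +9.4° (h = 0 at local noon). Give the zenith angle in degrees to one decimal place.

cos θ_z = sin ϕ sin δ + cos ϕ cos δ cos h = 0.308059 + 0.439522 = 0.747581.
θ_z = arccos(0.747581) = 41.6°.

θ_z = 41.6°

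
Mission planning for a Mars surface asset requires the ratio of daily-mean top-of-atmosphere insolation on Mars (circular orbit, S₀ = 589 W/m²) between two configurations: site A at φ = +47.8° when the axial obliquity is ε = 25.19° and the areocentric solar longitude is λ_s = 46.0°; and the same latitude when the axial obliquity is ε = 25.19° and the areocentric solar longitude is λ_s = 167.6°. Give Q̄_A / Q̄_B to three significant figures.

Q̄_A / Q̄_B ≈ 1.33

— Configuration A (φ=+47.8°):
sin δ = sin 25.19° × sin 46.0° = 0.30617, so δ = +17.828°.
cos H₀ = −tan(+47.8°) tan(+17.828°) = -0.3547, H₀ = 1.9334 rad.
Bracket: H₀ sin φ sin δ + cos φ cos δ sin H₀ = 1.9334×0.74080×0.30617 + 0.67172×0.95198×0.93498 = 0.438516 + 0.597886 = 1.036402.
Q̄ = (S₀/π) × [bracket] = (589/π) × 1.036402 = 194.31 W/m².
— Configuration B (φ=+47.8°):
sin δ = sin 25.19° × sin 167.6° = 0.09140, so δ = +5.244°.
cos H₀ = −tan(+47.8°) tan(+5.244°) = -0.1012, H₀ = 1.6722 rad.
Bracket: H₀ sin φ sin δ + cos φ cos δ sin H₀ = 1.6722×0.74080×0.09140 + 0.67172×0.99581×0.99486 = 0.113223 + 0.665467 = 0.778690.
Q̄ = (S₀/π) × [bracket] = (589/π) × 0.778690 = 145.99 W/m².
Ratio Q̄_A / Q̄_B = 194.31 / 145.99 = 1.331.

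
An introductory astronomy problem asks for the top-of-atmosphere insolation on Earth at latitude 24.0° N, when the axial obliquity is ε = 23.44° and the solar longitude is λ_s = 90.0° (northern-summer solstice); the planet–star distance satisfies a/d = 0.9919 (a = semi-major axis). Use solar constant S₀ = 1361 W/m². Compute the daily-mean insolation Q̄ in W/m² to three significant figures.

Solar declination: sin δ = sin ε · sin λ_s = sin 23.44° × sin 90.0° = 0.39779, so δ = +23.440°.
cos H₀ = −tan(+24.0°) tan(+23.440°) = -0.1930, H₀ = 1.7651 rad.
Bracket: H₀ sin φ sin δ + cos φ cos δ sin H₀ = 1.7651×0.40674×0.39779 + 0.91355×0.91748×0.98119 = 0.285588 + 0.822398 = 1.107986.
Inverse-square distance factor (a/d)² = 0.9919² = 0.983866.
Q̄ = (S₀/π) × 0.983866 × [bracket] = (1361/π) × 0.983866 × 1.107986 = 472.3 W/m².

Q̄ ≈ 472 W/m²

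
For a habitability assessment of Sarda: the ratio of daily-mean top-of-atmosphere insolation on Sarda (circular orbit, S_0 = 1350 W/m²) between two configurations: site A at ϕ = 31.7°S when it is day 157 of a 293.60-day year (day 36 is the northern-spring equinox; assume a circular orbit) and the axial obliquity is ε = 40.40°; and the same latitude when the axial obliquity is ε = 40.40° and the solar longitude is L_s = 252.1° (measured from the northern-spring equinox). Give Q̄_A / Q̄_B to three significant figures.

Q̄_A / Q̄_B ≈ 0.429

— Configuration A (ϕ=-31.7°):
Solar longitude: L_s = 360° × (157 − 36)/293.60 = 148.365°.
sin δ = sin 40.40° × sin 148.365° = 0.33994, so δ = +19.873°.
cos h₀ = −tan(-31.7°) tan(+19.873°) = 0.2232, h₀ = 1.3457 rad.
Bracket: h₀ sin ϕ sin δ + cos ϕ cos δ sin h₀ = 1.3457×-0.52547×0.33994 + 0.85081×0.94045×0.97476 = -0.240380 + 0.779949 = 0.539569.
Q̄ = (S_0/π) × [bracket] = (1350/π) × 0.539569 = 231.86 W/m².
— Configuration B (ϕ=-31.7°):
Solar declination: sin δ = sin ε · sin L_s = sin 40.40° × sin 252.1° = -0.61675, so δ = -38.079°.
cos h₀ = −tan(-31.7°) tan(-38.079°) = -0.4839, h₀ = 2.0759 rad.
Bracket: h₀ sin ϕ sin δ + cos ϕ cos δ sin h₀ = 2.0759×-0.52547×-0.61675 + 0.85081×0.78716×0.87512 = 0.672765 + 0.586089 = 1.258854.
Q̄ = (S_0/π) × [bracket] = (1350/π) × 1.258854 = 540.95 W/m².
Ratio Q̄_A / Q̄_B = 231.86 / 540.95 = 0.4286.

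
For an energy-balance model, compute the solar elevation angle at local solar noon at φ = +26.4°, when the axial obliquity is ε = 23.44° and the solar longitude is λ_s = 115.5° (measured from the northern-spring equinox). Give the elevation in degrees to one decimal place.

Solar declination: sin δ = sin ε · sin λ_s = sin 23.44° × sin 115.5° = 0.35904, so δ = +21.041°.
At local noon the hour angle is zero, so the zenith angle equals |φ − δ| = |+26.4° − (+21.041°)| = 5.359°.
Elevation = 90° − 5.359° = 84.6°.

84.6°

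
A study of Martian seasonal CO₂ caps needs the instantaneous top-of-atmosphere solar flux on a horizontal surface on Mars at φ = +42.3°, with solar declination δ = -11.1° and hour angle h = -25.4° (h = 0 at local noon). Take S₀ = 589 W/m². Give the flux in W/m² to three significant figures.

cos θ_z = sin φ sin δ + cos φ cos δ cos h = -0.129570 + 0.655636 = 0.526066.
Flux = S₀ · cos θ_z = 589 × 0.526066 = 309.9 W/m².

310 W/m²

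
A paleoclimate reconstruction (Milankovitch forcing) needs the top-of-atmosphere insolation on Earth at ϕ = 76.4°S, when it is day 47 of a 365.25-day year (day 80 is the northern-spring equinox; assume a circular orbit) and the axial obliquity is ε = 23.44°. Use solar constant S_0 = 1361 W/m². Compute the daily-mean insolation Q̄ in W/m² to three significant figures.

Q̄ ≈ 286 W/m²

Solar longitude: L_s = 360° × (47 − 80)/365.25 = -32.526°, i.e. -32.526° + 360° = 327.474°.
sin δ = sin 23.44° × sin 327.474° = -0.21388, so δ = -12.350°.
cos h₀ = −tan(-76.4°) tan(-12.350°) = -0.9050, h₀ = 2.7022 rad.
Bracket: h₀ sin ϕ sin δ + cos ϕ cos δ sin h₀ = 2.7022×-0.97196×-0.21388 + 0.23514×0.97686×0.42536 = 0.561741 + 0.097705 = 0.659446.
Q̄ = (S_0/π) × [bracket] = (1361/π) × 0.659446 = 285.7 W/m².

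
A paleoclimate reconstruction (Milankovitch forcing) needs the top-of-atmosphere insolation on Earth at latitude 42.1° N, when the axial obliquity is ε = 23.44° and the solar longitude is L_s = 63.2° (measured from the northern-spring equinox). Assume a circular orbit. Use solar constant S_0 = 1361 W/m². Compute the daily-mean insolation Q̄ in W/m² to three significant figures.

Q̄ ≈ 480 W/m²

Solar declination: sin δ = sin ε · sin L_s = sin 23.44° × sin 63.2° = 0.35506, so δ = +20.797°.
cos h₀ = −tan(+42.1°) tan(+20.797°) = -0.3432, h₀ = 1.9211 rad.
Bracket: h₀ sin ϕ sin δ + cos ϕ cos δ sin h₀ = 1.9211×0.67043×0.35506 + 0.74198×0.93484×0.93927 = 0.457304 + 0.651508 = 1.108812.
Q̄ = (S_0/π) × [bracket] = (1361/π) × 1.108812 = 480.4 W/m².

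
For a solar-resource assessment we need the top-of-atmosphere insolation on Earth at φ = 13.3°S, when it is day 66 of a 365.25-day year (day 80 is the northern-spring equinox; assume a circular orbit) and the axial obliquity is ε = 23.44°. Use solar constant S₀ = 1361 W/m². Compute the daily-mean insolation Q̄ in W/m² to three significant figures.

Q̄ ≈ 435 W/m²

Solar longitude: λ_s = 360° × (66 − 80)/365.25 = -13.799°, i.e. -13.799° + 360° = 346.201°.
sin δ = sin 23.44° × sin 346.201° = -0.09488, so δ = -5.444°.
cos H₀ = −tan(-13.3°) tan(-5.444°) = -0.0225, H₀ = 1.5933 rad.
Bracket: H₀ sin φ sin δ + cos φ cos δ sin H₀ = 1.5933×-0.23005×-0.09488 + 0.97318×0.99549×0.99975 = 0.034777 + 0.968549 = 1.003326.
Q̄ = (S₀/π) × [bracket] = (1361/π) × 1.003326 = 434.7 W/m².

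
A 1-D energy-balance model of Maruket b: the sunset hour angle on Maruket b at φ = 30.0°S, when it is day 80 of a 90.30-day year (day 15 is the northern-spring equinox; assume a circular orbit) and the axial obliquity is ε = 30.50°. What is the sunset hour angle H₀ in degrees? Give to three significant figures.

H₀ = 109°

Solar longitude: λ_s = 360° × (80 − 15)/90.30 = 259.136°.
sin δ = sin 30.50° × sin 259.136° = -0.49844, so δ = -29.897°.
cos H₀ = −tan φ · tan δ = −tan(-30.0°) × tan(-29.897°) = -0.3320, so H₀ = 1.9092 rad = 109.39°.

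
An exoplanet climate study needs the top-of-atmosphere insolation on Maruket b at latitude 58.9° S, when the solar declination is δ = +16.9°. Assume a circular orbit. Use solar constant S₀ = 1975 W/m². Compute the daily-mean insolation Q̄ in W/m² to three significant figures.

cos H₀ = −tan(-58.9°) tan(+16.900°) = 0.5037, H₀ = 1.0430 rad.
Bracket: H₀ sin φ sin δ + cos φ cos δ sin H₀ = 1.0430×-0.85627×0.29070 + 0.51653×0.95681×0.86391 = -0.259621 + 0.426963 = 0.167342.
Q̄ = (S₀/π) × [bracket] = (1975/π) × 0.167342 = 105.2 W/m².

Q̄ ≈ 105 W/m²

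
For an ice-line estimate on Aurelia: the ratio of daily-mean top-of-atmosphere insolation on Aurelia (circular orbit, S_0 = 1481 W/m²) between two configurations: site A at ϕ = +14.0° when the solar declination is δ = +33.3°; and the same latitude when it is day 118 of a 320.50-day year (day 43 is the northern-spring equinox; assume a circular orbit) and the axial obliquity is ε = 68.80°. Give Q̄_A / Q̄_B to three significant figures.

Q̄_A / Q̄_B ≈ 1.31

— Configuration A (ϕ=+14.0°):
cos h₀ = −tan(+14.0°) tan(+33.300°) = -0.1638, h₀ = 1.7353 rad.
Bracket: h₀ sin ϕ sin δ + cos ϕ cos δ sin h₀ = 1.7353×0.24192×0.54902 + 0.97030×0.83581×0.98650 = 0.230481 + 0.800038 = 1.030519.
Q̄ = (S_0/π) × [bracket] = (1481/π) × 1.030519 = 485.80 W/m².
— Configuration B (ϕ=+14.0°):
Solar longitude: L_s = 360° × (118 − 43)/320.50 = 84.243°.
sin δ = sin 68.80° × sin 84.243° = 0.92762, so δ = +68.067°.
cos h₀ = −tan(+14.0°) tan(+68.067°) = -0.6192, h₀ = 2.2385 rad.
Bracket: h₀ sin ϕ sin δ + cos ϕ cos δ sin h₀ = 2.2385×0.24192×0.92762 + 0.97030×0.37352×0.78524 = 0.502341 + 0.284592 = 0.786933.
Q̄ = (S_0/π) × [bracket] = (1481/π) × 0.786933 = 370.97 W/m².
Ratio Q̄_A / Q̄_B = 485.80 / 370.97 = 1.310.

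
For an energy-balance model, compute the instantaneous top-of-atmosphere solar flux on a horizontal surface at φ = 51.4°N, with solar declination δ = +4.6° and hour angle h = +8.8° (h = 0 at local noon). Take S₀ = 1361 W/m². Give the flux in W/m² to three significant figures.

cos θ_z = sin φ sin δ + cos φ cos δ cos h = 0.062677 + 0.614550 = 0.677227.
Flux = S₀ · cos θ_z = 1361 × 0.677227 = 921.7 W/m².

922 W/m²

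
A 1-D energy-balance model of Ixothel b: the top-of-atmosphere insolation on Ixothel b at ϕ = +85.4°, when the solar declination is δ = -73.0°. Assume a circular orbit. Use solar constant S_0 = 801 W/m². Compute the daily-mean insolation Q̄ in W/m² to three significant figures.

Q̄ ≈ 0.00 W/m²

cos h₀ = −tan(+85.4°) tan(-73.000°) = 40.6529 ≥ 1 ⇒ polar night, h₀ = 0 and Q̄ = 0.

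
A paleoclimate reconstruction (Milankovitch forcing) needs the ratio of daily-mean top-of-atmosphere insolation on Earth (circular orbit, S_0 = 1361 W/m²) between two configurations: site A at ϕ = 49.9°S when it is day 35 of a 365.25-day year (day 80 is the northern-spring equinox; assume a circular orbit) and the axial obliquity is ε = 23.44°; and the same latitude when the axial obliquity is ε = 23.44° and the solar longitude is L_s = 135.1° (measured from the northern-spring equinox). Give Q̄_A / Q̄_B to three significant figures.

Q̄_A / Q̄_B ≈ 3.11

— Configuration A (ϕ=-49.9°):
Solar longitude: L_s = 360° × (35 − 80)/365.25 = -44.353°, i.e. -44.353° + 360° = 315.647°.
sin δ = sin 23.44° × sin 315.647° = -0.27809, so δ = -16.146°.
cos h₀ = −tan(-49.9°) tan(-16.146°) = -0.3438, h₀ = 1.9218 rad.
Bracket: h₀ sin ϕ sin δ + cos ϕ cos δ sin h₀ = 1.9218×-0.76492×-0.27809 + 0.64412×0.96056×0.93904 = 0.408799 + 0.580999 = 0.989798.
Q̄ = (S_0/π) × [bracket] = (1361/π) × 0.989798 = 428.80 W/m².
— Configuration B (ϕ=-49.9°):
Solar declination: sin δ = sin ε · sin L_s = sin 23.44° × sin 135.1° = 0.28079, so δ = +16.307°.
cos h₀ = −tan(-49.9°) tan(+16.307°) = 0.3474, h₀ = 1.2160 rad.
Bracket: h₀ sin ϕ sin δ + cos ϕ cos δ sin h₀ = 1.2160×-0.76492×0.28079 + 0.64412×0.95977×0.93771 = -0.261175 + 0.579699 = 0.318524.
Q̄ = (S_0/π) × [bracket] = (1361/π) × 0.318524 = 137.99 W/m².
Ratio Q̄_A / Q̄_B = 428.80 / 137.99 = 3.107.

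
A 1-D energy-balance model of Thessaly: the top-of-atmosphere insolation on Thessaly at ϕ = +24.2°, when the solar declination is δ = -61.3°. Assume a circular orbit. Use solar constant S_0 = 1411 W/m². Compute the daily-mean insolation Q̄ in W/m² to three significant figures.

cos h₀ = −tan(+24.2°) tan(-61.300°) = 0.8209, h₀ = 0.6078 rad.
Bracket: h₀ sin ϕ sin δ + cos ϕ cos δ sin h₀ = 0.6078×0.40992×-0.87715 + 0.91212×0.48022×0.57110 = -0.218541 + 0.250152 = 0.031611.
Q̄ = (S_0/π) × [bracket] = (1411/π) × 0.031611 = 14.20 W/m².

Q̄ ≈ 14.2 W/m²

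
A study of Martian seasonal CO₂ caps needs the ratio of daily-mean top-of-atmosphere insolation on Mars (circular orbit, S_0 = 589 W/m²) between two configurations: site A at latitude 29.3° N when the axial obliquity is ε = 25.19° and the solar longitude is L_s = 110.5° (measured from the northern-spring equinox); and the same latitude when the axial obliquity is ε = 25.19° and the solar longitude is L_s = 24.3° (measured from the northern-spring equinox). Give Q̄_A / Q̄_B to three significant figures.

— Configuration A (ϕ=+29.3°):
Solar declination: sin δ = sin ε · sin L_s = sin 25.19° × sin 110.5° = 0.39867, so δ = +23.495°.
cos h₀ = −tan(+29.3°) tan(+23.495°) = -0.2439, h₀ = 1.8172 rad.
Bracket: h₀ sin ϕ sin δ + cos ϕ cos δ sin h₀ = 1.8172×0.48938×0.39867 + 0.87207×0.91710×0.96979 = 0.354538 + 0.775614 = 1.130152.
Q̄ = (S_0/π) × [bracket] = (589/π) × 1.130152 = 211.89 W/m².
— Configuration B (ϕ=+29.3°):
Solar declination: sin δ = sin ε · sin L_s = sin 25.19° × sin 24.3° = 0.17515, so δ = +10.087°.
cos h₀ = −tan(+29.3°) tan(+10.087°) = -0.0998, h₀ = 1.6708 rad.
Bracket: h₀ sin ϕ sin δ + cos ϕ cos δ sin h₀ = 1.6708×0.48938×0.17515 + 0.87207×0.98454×0.99500 = 0.143212 + 0.854295 = 0.997507.
Q̄ = (S_0/π) × [bracket] = (589/π) × 0.997507 = 187.02 W/m².
Ratio Q̄_A / Q̄_B = 211.89 / 187.02 = 1.133.

Q̄_A / Q̄_B ≈ 1.13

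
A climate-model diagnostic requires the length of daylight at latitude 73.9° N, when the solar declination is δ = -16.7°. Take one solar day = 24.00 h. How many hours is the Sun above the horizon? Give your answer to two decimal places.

cos h₀ = −tan ϕ · tan δ = 1.0394 ≥ 1, so the Sun never rises (polar night) and h₀ = 0.
Daylight = 2h₀/(2π) × 24.00 h = (0.0000/π) × 24.00 = 0.00 h.

0.00 h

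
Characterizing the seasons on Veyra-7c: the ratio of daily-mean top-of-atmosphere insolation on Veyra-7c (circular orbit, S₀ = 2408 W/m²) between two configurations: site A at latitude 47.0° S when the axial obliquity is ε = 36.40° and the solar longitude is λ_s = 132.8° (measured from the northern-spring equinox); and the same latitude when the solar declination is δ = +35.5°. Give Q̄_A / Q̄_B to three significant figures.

Q̄_A / Q̄_B ≈ 3.28

— Configuration A (φ=-47.0°):
Solar declination: sin δ = sin ε · sin λ_s = sin 36.40° × sin 132.8° = 0.43541, so δ = +25.811°.
cos H₀ = −tan(-47.0°) tan(+25.811°) = 0.5187, H₀ = 1.0255 rad.
Bracket: H₀ sin φ sin δ + cos φ cos δ sin H₀ = 1.0255×-0.73135×0.43541 + 0.68200×0.90023×0.85498 = -0.326557 + 0.524921 = 0.198364.
Q̄ = (S₀/π) × [bracket] = (2408/π) × 0.198364 = 152.04 W/m².
— Configuration B (φ=-47.0°):
cos H₀ = −tan(-47.0°) tan(+35.500°) = 0.7649, H₀ = 0.6999 rad.
Bracket: H₀ sin φ sin δ + cos φ cos δ sin H₀ = 0.6999×-0.73135×0.58070 + 0.68200×0.81412×0.64413 = -0.297244 + 0.357640 = 0.060396.
Q̄ = (S₀/π) × [bracket] = (2408/π) × 0.060396 = 46.293 W/m².
Ratio Q̄_A / Q̄_B = 152.04 / 46.293 = 3.284.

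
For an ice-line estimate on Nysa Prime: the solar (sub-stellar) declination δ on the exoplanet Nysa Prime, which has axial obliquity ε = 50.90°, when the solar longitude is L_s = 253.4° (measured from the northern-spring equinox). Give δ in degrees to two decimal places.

sin δ = sin ε · sin L_s = sin 50.90° × sin 253.4° = -0.743703.
δ = arcsin(-0.743703) = -48.05°.

δ = -48.05°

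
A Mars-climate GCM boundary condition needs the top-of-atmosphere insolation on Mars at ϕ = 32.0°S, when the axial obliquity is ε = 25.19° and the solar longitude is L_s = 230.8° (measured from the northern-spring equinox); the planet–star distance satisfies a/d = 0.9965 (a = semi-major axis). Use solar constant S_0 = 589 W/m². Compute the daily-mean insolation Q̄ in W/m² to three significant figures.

Q̄ ≈ 204 W/m²

Solar declination: sin δ = sin ε · sin L_s = sin 25.19° × sin 230.8° = -0.32983, so δ = -19.259°.
cos h₀ = −tan(-32.0°) tan(-19.259°) = -0.2183, h₀ = 1.7909 rad.
Bracket: h₀ sin ϕ sin δ + cos ϕ cos δ sin h₀ = 1.7909×-0.52992×-0.32983 + 0.84805×0.94404×0.97588 = 0.313020 + 0.781283 = 1.094303.
Inverse-square distance factor (a/d)² = 0.9965² = 0.993012.
Q̄ = (S_0/π) × 0.993012 × [bracket] = (589/π) × 0.993012 × 1.094303 = 203.7 W/m².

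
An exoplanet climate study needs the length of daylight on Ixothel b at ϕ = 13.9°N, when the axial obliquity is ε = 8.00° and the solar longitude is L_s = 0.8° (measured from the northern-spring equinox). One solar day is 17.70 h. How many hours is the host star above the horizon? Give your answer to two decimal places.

8.85 h

Solar declination: sin δ = sin ε · sin L_s = sin 8.00° × sin 0.8° = 0.00194, so δ = +0.111°.
cos h₀ = −tan ϕ · tan δ = −tan(+13.9°) × tan(+0.111°) = -0.0005, so h₀ = 1.5713 rad = 90.03°.
Daylight = 2h₀/(2π) × 17.70 h = (1.5713/π) × 17.70 = 8.85 h.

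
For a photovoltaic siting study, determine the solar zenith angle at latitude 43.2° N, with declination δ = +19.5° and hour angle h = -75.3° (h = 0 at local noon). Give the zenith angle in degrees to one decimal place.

θ_z = 66.2°

cos θ_z = sin φ sin δ + cos φ cos δ cos h = 0.228507 + 0.174371 = 0.402878.
θ_z = arccos(0.402878) = 66.2°.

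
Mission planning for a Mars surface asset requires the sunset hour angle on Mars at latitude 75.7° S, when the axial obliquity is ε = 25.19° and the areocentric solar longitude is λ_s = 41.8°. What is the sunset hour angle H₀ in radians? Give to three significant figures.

sin δ = sin 25.19° × sin 41.8° = 0.28369, so δ = +16.481°.
cos H₀ = −tan φ · tan δ = 1.1606 ≥ 1, so the Sun never rises (polar night) and H₀ = 0.

H₀ = 0.00 rad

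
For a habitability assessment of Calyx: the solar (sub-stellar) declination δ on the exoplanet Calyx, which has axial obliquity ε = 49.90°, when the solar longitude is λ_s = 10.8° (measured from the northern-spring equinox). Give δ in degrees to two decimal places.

δ = +8.24°

sin δ = sin ε · sin λ_s = sin 49.90° × sin 10.8° = 0.143332.
δ = arcsin(0.143332) = +8.24°.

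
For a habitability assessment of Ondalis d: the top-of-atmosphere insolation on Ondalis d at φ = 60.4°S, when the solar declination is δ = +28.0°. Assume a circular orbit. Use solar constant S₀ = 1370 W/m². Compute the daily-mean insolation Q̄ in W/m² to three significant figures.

Q̄ ≈ 2.91 W/m²

cos H₀ = −tan(-60.4°) tan(+28.000°) = 0.9360, H₀ = 0.3598 rad.
Bracket: H₀ sin φ sin δ + cos φ cos δ sin H₀ = 0.3598×-0.86949×0.46947 + 0.49394×0.88295×0.35206 = -0.146870 + 0.153542 = 0.006672.
Q̄ = (S₀/π) × [bracket] = (1370/π) × 0.006672 = 2.910 W/m².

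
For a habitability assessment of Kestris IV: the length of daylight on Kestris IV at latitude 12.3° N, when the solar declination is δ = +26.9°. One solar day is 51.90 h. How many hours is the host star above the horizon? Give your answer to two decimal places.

27.78 h

cos h₀ = −tan ϕ · tan δ = −tan(+12.3°) × tan(+26.900°) = -0.1106, so h₀ = 1.6816 rad = 96.35°.
Daylight = 2h₀/(2π) × 51.90 h = (1.6816/π) × 51.90 = 27.78 h.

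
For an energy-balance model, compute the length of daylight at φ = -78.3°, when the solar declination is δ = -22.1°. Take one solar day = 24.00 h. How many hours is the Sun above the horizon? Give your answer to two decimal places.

24.00 h

Sunrise equation: cos H₀ = −tan φ · tan δ = -1.9608 ≤ −1, so the Sun never sets (polar day) and H₀ = π.
Daylight = 2H₀/(2π) × 24.00 h = (3.1416/π) × 24.00 = 24.00 h.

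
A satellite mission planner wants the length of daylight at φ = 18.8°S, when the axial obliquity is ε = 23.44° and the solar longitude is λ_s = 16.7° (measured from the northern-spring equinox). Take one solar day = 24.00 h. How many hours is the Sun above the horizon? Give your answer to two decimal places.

Solar declination: sin δ = sin ε · sin λ_s = sin 23.44° × sin 16.7° = 0.11431, so δ = +6.564°.
cos H₀ = −tan φ · tan δ = −tan(-18.8°) × tan(+6.564°) = 0.0392, so H₀ = 1.5316 rad = 87.76°.
Daylight = 2H₀/(2π) × 24.00 h = (1.5316/π) × 24.00 = 11.70 h.

11.70 h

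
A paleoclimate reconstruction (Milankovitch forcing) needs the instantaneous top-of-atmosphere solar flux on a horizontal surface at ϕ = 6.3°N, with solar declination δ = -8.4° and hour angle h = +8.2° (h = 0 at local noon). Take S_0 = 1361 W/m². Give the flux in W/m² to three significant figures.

1.30e+03 W/m²

cos θ_z = sin ϕ sin δ + cos ϕ cos δ cos h = -0.016030 + 0.973245 = 0.957215.
Flux = S_0 · cos θ_z = 1361 × 0.957215 = 1303 W/m².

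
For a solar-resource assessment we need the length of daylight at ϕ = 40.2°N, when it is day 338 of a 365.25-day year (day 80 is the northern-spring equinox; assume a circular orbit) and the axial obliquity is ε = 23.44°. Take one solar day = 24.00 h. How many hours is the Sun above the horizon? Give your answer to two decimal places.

9.27 h

Solar longitude: L_s = 360° × (338 − 80)/365.25 = 254.292°.
sin δ = sin 23.44° × sin 254.292° = -0.38293, so δ = -22.515°.
cos h₀ = −tan ϕ · tan δ = −tan(+40.2°) × tan(-22.515°) = 0.3503, so h₀ = 1.2129 rad = 69.49°.
Daylight = 2h₀/(2π) × 24.00 h = (1.2129/π) × 24.00 = 9.27 h.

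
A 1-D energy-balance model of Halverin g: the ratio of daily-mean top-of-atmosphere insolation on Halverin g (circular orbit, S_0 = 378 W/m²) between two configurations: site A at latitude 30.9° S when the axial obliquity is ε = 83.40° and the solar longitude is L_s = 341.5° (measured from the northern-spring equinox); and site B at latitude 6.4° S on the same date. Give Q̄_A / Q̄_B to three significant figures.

— Configuration A (ϕ=-30.9°):
Solar declination: sin δ = sin ε · sin L_s = sin 83.40° × sin 341.5° = -0.31520, so δ = -18.373°.
cos h₀ = −tan(-30.9°) tan(-18.373°) = -0.1988, h₀ = 1.7709 rad.
Bracket: h₀ sin ϕ sin δ + cos ϕ cos δ sin h₀ = 1.7709×-0.51354×-0.31520 + 0.85806×0.94902×0.98004 = 0.286652 + 0.798062 = 1.084714.
Q̄ = (S_0/π) × [bracket] = (378/π) × 1.084714 = 130.51 W/m².
— Configuration B (ϕ=-6.4°):
cos h₀ = −tan(-6.4°) tan(-18.373°) = -0.0373, h₀ = 1.6081 rad.
Bracket: h₀ sin ϕ sin δ + cos ϕ cos δ sin h₀ = 1.6081×-0.11147×-0.31520 + 0.99377×0.94902×0.99931 = 0.056501 + 0.942457 = 0.998958.
Q̄ = (S_0/π) × [bracket] = (378/π) × 0.998958 = 120.20 W/m².
Ratio Q̄_A / Q̄_B = 130.51 / 120.20 = 1.086.

Q̄_A / Q̄_B ≈ 1.09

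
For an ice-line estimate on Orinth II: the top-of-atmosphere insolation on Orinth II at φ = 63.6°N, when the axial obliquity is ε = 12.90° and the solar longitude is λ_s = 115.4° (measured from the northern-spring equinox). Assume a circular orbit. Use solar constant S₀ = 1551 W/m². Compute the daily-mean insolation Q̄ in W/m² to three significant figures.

Q̄ ≈ 374 W/m²

Solar declination: sin δ = sin ε · sin λ_s = sin 12.90° × sin 115.4° = 0.20167, so δ = +11.635°.
cos H₀ = −tan(+63.6°) tan(+11.635°) = -0.4148, H₀ = 1.9985 rad.
Bracket: H₀ sin φ sin δ + cos φ cos δ sin H₀ = 1.9985×0.89571×0.20167 + 0.44464×0.97945×0.90992 = 0.361005 + 0.396273 = 0.757278.
Q̄ = (S₀/π) × [bracket] = (1551/π) × 0.757278 = 373.9 W/m².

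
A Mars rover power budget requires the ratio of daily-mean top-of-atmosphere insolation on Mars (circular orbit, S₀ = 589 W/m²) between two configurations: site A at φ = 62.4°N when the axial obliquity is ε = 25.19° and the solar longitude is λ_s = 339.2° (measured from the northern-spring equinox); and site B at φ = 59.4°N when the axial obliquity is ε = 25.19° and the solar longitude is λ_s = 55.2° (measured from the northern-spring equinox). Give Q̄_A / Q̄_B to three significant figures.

— Configuration A (φ=+62.4°):
Solar declination: sin δ = sin ε · sin λ_s = sin 25.19° × sin 339.2° = -0.15114, so δ = -8.693°.
cos H₀ = −tan(+62.4°) tan(-8.693°) = 0.2925, H₀ = 1.2740 rad.
Bracket: H₀ sin φ sin δ + cos φ cos δ sin H₀ = 1.2740×0.88620×-0.15114 + 0.46330×0.98851×0.95628 = -0.170640 + 0.437954 = 0.267314.
Q̄ = (S₀/π) × [bracket] = (589/π) × 0.267314 = 50.117 W/m².
— Configuration B (φ=+59.4°):
Solar declination: sin δ = sin ε · sin λ_s = sin 25.19° × sin 55.2° = 0.34950, so δ = +20.457°.
cos H₀ = −tan(+59.4°) tan(+20.457°) = -0.6307, H₀ = 2.2533 rad.
Bracket: H₀ sin φ sin δ + cos φ cos δ sin H₀ = 2.2533×0.86074×0.34950 + 0.50904×0.93694×0.77599 = 0.677857 + 0.370101 = 1.047958.
Q̄ = (S₀/π) × [bracket] = (589/π) × 1.047958 = 196.48 W/m².
Ratio Q̄_A / Q̄_B = 50.117 / 196.48 = 0.2551.

Q̄_A / Q̄_B ≈ 0.255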